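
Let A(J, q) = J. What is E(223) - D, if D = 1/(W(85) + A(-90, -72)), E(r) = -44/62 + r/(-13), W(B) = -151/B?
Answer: -56125144/3143803 ≈ -17.853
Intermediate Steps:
E(r) = -22/31 - r/13 (E(r) = -44*1/62 + r*(-1/13) = -22/31 - r/13)
D = -85/7801 (D = 1/(-151/85 - 90) = 1/(-7801/85) = -85/7801 ≈ -0.010896)
E(223) - D = (-22/31 - 1/13*223) - 1*(-85/7801) = (-22/31 - 223/13) + 85/7801 = -7199/403 + 85/7801 = -56125144/3143803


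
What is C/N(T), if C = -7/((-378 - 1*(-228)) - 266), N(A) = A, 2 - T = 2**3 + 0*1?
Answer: -7/2496 ≈ -0.0028045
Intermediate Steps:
T = -6 (T = 2 - (2**3 + 0*1) = 2 - (8 + 0) = 2 - 1*8 = 2 - 8 = -6)
C = 7/416 (C = -7/((-378 + 228) - 266) = -7/(-150 - 266) = -7/(-416) = -1/416*(-7) = 7/416 ≈ 0.016827)
C/N(T) = (7/416)/(-6) = (7/416)*(-1/6) = -7/2496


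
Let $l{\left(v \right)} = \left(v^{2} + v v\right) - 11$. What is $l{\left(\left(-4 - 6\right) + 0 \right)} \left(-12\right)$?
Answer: $-2268$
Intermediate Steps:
$l{\left(v \right)} = -11 + 2 v^{2}$ ($l{\left(v \right)} = \left(v^{2} + v^{2}\right) - 11 = 2 v^{2} - 11 = -11 + 2 v^{2}$)
$l{\left(\left(-4 - 6\right) + 0 \right)} \left(-12\right) = \left(-11 + 2 \left(\left(-4 - 6\right) + 0\right)^{2}\right) \left(-12\right) = \left(-11 + 2 \left(-10 + 0\right)^{2}\right) \left(-12\right) = \left(-11 + 2 \left(-10\right)^{2}\right) \left(-12\right) = \left(-11 + 2 \cdot 100\right) \left(-12\right) = \left(-11 + 200\right) \left(-12\right) = 189 \left(-12\right) = -2268$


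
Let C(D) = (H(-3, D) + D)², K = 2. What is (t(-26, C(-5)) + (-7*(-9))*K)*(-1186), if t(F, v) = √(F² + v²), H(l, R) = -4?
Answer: -149436 - 1186*√7237 ≈ -2.5033e+5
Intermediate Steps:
C(D) = (-4 + D)²
(t(-26, C(-5)) + (-7*(-9))*K)*(-1186) = (√((-26)² + ((-4 - 5)²)²) - 7*(-9)*2)*(-1186) = (√(676 + ((-9)²)²) + 63*2)*(-1186) = (√(676 + 81²) + 126)*(-1186) = (√(676 + 6561) + 126)*(-1186) = (√7237 + 126)*(-1186) = (126 + √7237)*(-1186) = -149436 - 1186*√7237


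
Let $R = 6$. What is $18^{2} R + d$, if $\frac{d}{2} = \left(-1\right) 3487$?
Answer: $-5030$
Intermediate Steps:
$d = -6974$ ($d = 2 \left(\left(-1\right) 3487\right) = 2 \left(-3487\right) = -6974$)
$18^{2} R + d = 18^{2} \cdot 6 - 6974 = 324 \cdot 6 - 6974 = 1944 - 6974 = -5030$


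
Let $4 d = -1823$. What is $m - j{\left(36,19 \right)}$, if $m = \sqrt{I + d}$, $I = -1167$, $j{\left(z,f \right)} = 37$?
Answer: $-37 + \frac{i \sqrt{6491}}{2} \approx -37.0 + 40.283 i$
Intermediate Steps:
$d = - \frac{1823}{4}$ ($d = \frac{1}{4} \left(-1823\right) = - \frac{1823}{4} \approx -455.75$)
$m = \frac{i \sqrt{6491}}{2}$ ($m = \sqrt{-1167 - \frac{1823}{4}} = \sqrt{- \frac{6491}{4}} = \frac{i \sqrt{6491}}{2} \approx 40.283 i$)
$m - j{\left(36,19 \right)} = \frac{i \sqrt{6491}}{2} - 37 = -37 + \frac{i \sqrt{6491}}{2}$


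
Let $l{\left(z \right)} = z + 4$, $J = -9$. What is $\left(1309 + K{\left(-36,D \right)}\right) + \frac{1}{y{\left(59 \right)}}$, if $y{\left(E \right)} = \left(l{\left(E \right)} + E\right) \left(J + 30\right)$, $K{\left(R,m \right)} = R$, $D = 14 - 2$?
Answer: $\frac{3261427}{2562} \approx 1273.0$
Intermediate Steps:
$l{\left(z \right)} = 4 + z$
$D = 12$ ($D = 14 - 2 = 12$)
$y{\left(E \right)} = 84 + 42 E$ ($y{\left(E \right)} = \left(\left(4 + E\right) + E\right) \left(-9 + 30\right) = \left(4 + 2 E\right) 21 = 84 + 42 E$)
$\left(1309 + K{\left(-36,D \right)}\right) + \frac{1}{y{\left(59 \right)}} = \left(1309 - 36\right) + \frac{1}{84 + 42 \cdot 59} = 1273 + \frac{1}{84 + 2478} = 1273 + \frac{1}{2562} = \frac{3261427}{2562}$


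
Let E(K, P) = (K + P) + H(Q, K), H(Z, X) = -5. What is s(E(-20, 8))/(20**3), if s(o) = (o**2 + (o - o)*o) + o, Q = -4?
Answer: 17/500 ≈ 0.034000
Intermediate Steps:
E(K, P) = -5 + K + P (E(K, P) = (K + P) - 5 = -5 + K + P)
s(o) = o + o**2 (s(o) = (o**2 + 0*o) + o = (o**2 + 0) + o = o**2 + o = o + o**2)
s(E(-20, 8))/(20**3) = ((-5 - 20 + 8)*(1 + (-5 - 20 + 8)))/(20**3) = -17*(1 - 17)/8000 = -17*(-16)*(1/8000) = 272*(1/8000) = 17/500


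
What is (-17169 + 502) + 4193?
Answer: -12474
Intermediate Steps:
(-17169 + 502) + 4193 = -16667 + 4193 = -12474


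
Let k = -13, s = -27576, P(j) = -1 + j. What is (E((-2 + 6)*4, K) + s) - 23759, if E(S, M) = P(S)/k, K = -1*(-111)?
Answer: -667370/13 ≈ -51336.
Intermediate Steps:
K = 111
E(S, M) = 1/13 - S/13 (E(S, M) = (-1 + S)/(-13) = (-1 + S)*(-1/13) = 1/13 - S/13)
(E((-2 + 6)*4, K) + s) - 23759 = ((1/13 - (-2 + 6)*4/13) - 27576) - 23759 = ((1/13 - 4*4/13) - 27576) - 23759 = ((1/13 - 1/13*16) - 27576) - 23759 = ((1/13 - 16/13) - 27576) - 23759 = (-15/13 - 27576) - 23759 = -358503/13 - 23759 = -667370/13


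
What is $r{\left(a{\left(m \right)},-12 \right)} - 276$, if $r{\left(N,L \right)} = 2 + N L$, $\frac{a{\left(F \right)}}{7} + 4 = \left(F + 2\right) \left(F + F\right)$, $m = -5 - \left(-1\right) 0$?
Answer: $-2458$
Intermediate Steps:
$m = -5$ ($m = -5 - 0 = -5 + 0 = -5$)
$a{\left(F \right)} = -28 + 14 F \left(2 + F\right)$ ($a{\left(F \right)} = -28 + 7 \left(F + 2\right) \left(F + F\right) = -28 + 7 \left(2 + F\right) 2 F = -28 + 7 \cdot 2 F \left(2 + F\right) = -28 + 14 F \left(2 + F\right)$)
$r{\left(N,L \right)} = 2 + L N$
$r{\left(a{\left(m \right)},-12 \right)} - 276 = \left(2 - 12 \left(-28 + 14 \left(-5\right)^{2} + 28 \left(-5\right)\right)\right) - 276 = \left(2 - 12 \left(-28 + 14 \cdot 25 - 140\right)\right) - 276 = \left(2 - 12 \left(-28 + 350 - 140\right)\right) - 276 = \left(2 - 2184\right) - 276 = -2182 - 276 = -2458$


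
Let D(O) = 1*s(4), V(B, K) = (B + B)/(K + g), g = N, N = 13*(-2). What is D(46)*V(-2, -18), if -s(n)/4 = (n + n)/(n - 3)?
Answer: -32/11 ≈ -2.9091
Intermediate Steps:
N = -26
g = -26
s(n) = -8*n/(-3 + n) (s(n) = -4*(n + n)/(n - 3) = -4*2*n/(-3 + n) = -8*n/(-3 + n))
V(B, K) = 2*B/(-26 + K) (V(B, K) = (B + B)/(K - 26) = (2*B)/(-26 + K) = 2*B/(-26 + K))
D(O) = -32 (D(O) = 1*(-8*4/(-3 + 4)) = 1*(-8*4/1) = 1*(-8*4*1) = 1*(-32) = -32)
D(46)*V(-2, -18) = -64*(-2)/(-26 - 18) = -64*(-2)/(-44) = -64*(-2)*(-1)/44 = -32*1/11 = -32/11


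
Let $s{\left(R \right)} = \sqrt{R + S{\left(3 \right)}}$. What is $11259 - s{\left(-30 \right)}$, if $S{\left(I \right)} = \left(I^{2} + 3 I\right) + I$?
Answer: $11259 - 3 i \approx 11259.0 - 3.0 i$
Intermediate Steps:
$S{\left(I \right)} = I^{2} + 4 I$
$s{\left(R \right)} = \sqrt{21 + R}$ ($s{\left(R \right)} = \sqrt{R + 3 \left(4 + 3\right)} = \sqrt{R + 3 \cdot 7} = \sqrt{R + 21} = \sqrt{21 + R}$)
$11259 - s{\left(-30 \right)} = 11259 - \sqrt{21 - 30} = 11259 - \sqrt{-9} = 11259 - 3 i$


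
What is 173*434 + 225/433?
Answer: 32510731/433 ≈ 75083.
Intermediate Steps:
173*434 + 225/433 = 75082 + 225*(1/433) = 75082 + 225/433 = 32510731/433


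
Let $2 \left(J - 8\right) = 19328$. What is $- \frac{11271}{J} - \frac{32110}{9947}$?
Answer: $- \frac{10837963}{2466856} \approx -4.3934$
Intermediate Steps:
$J = 9672$ ($J = 8 + \frac{1}{2} \cdot 19328 = 8 + 9664 = 9672$)
$- \frac{11271}{J} - \frac{32110}{9947} = - \frac{11271}{9672} - \frac{32110}{9947} = \left(-11271\right) \frac{1}{9672} - \frac{32110}{9947} = - \frac{289}{248} - \frac{32110}{9947} = - \frac{10837963}{2466856}$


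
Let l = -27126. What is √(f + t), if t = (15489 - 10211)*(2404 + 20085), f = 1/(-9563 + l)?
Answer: √159775902661702493/36689 ≈ 10895.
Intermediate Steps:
f = -1/36689 (f = 1/(-9563 - 27126) = 1/(-36689) = -1/36689 ≈ -2.7256e-5)
t = 118696942 (t = 5278*22489 = 118696942)
√(f + t) = √(-1/36689 + 118696942) = √(4354872105037/36689) = √159775902661702493/36689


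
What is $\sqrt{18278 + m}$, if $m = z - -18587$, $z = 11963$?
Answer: $2 \sqrt{12207} \approx 220.97$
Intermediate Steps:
$m = 30550$ ($m = 11963 - -18587 = 11963 + 18587 = 30550$)
$\sqrt{18278 + m} = \sqrt{18278 + 30550} = \sqrt{48828} = 2 \sqrt{12207}$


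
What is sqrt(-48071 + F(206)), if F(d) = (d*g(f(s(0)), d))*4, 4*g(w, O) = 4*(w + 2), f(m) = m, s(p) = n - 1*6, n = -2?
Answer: I*sqrt(53015) ≈ 230.25*I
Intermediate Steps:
s(p) = -8 (s(p) = -2 - 1*6 = -2 - 6 = -8)
g(w, O) = 2 + w (g(w, O) = (4*(w + 2))/4 = (4*(2 + w))/4 = (8 + 4*w)/4 = 2 + w)
F(d) = -24*d (F(d) = (d*(2 - 8))*4 = (d*(-6))*4 = -6*d*4 = -24*d)
sqrt(-48071 + F(206)) = sqrt(-48071 - 24*206) = sqrt(-48071 - 4944) = sqrt(-53015) = I*sqrt(53015)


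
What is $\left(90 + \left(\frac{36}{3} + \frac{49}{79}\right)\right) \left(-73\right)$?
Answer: $- \frac{591811}{79} \approx -7491.3$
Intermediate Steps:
$\left(90 + \left(\frac{36}{3} + \frac{49}{79}\right)\right) \left(-73\right) = \left(90 + \left(36 \cdot \frac{1}{3} + 49 \cdot \frac{1}{79}\right)\right) \left(-73\right) = \left(90 + \left(12 + \frac{49}{79}\right)\right) \left(-73\right) = \left(90 + \frac{997}{79}\right) \left(-73\right) = \frac{8107}{79} \left(-73\right) = - \frac{591811}{79}$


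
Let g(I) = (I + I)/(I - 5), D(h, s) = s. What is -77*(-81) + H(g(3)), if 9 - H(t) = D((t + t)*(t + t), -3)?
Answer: 6249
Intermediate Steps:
g(I) = 2*I/(-5 + I) (g(I) = (2*I)/(-5 + I) = 2*I/(-5 + I))
H(t) = 12 (H(t) = 9 - 1*(-3) = 9 + 3 = 12)
-77*(-81) + H(g(3)) = -77*(-81) + 12 = 6237 + 12 = 6249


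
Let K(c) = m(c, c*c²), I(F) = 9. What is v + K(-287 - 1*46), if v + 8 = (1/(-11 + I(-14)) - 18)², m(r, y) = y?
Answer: -147702811/4 ≈ -3.6926e+7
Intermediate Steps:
K(c) = c³ (K(c) = c*c² = c³)
v = 1337/4 (v = -8 + (1/(-11 + 9) - 18)² = -8 + (1/(-2) - 18)² = -8 + (-½ - 18)² = -8 + (-37/2)² = -8 + 1369/4 = 1337/4 ≈ 334.25)
v + K(-287 - 1*46) = 1337/4 + (-287 - 1*46)³ = 1337/4 + (-287 - 46)³ = 1337/4 + (-333)³ = 1337/4 - 36926037 = -147702811/4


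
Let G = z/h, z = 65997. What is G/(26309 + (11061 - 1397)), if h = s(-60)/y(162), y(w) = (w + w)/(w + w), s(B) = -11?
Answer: -7333/43967 ≈ -0.16678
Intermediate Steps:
y(w) = 1 (y(w) = (2*w)/((2*w)) = (2*w)*(1/(2*w)) = 1)
h = -11 (h = -11/1 = -11*1 = -11)
G = -65997/11 (G = 65997/(-11) = 65997*(-1/11) = -65997/11 ≈ -5999.7)
G/(26309 + (11061 - 1397)) = -65997/(11*(26309 + (11061 - 1397))) = -65997/(11*(26309 + 9664)) = -65997/11/35973 = -65997/11*1/35973 = -7333/43967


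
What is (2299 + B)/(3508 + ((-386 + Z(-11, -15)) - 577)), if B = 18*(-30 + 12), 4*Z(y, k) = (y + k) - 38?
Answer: 1975/2529 ≈ 0.78094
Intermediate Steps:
Z(y, k) = -19/2 + k/4 + y/4 (Z(y, k) = ((y + k) - 38)/4 = ((k + y) - 38)/4 = (-38 + k + y)/4 = -19/2 + k/4 + y/4)
B = -324 (B = 18*(-18) = -324)
(2299 + B)/(3508 + ((-386 + Z(-11, -15)) - 577)) = (2299 - 324)/(3508 + ((-386 + (-19/2 + (1/4)*(-15) + (1/4)*(-11))) - 577)) = 1975/(3508 + ((-386 + (-19/2 - 15/4 - 11/4)) - 577)) = 1975/(3508 + ((-386 - 16) - 577)) = 1975/(3508 + (-402 - 577)) = 1975/(3508 - 979) = 1975/2529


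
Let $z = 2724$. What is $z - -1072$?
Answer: $3796$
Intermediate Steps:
$z - -1072 = 2724 - -1072 = 2724 + 1072 = 3796$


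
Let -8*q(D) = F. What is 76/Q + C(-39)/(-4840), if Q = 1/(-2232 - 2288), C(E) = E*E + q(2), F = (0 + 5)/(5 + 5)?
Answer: -5320442627/15488 ≈ -3.4352e+5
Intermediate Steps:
F = ½ (F = 5/10 = 5*(⅒) = ½ ≈ 0.50000)
q(D) = -1/16 (q(D) = -⅛*½ = -1/16)
C(E) = -1/16 + E² (C(E) = E*E - 1/16 = E² - 1/16 = -1/16 + E²)
Q = -1/4520 (Q = 1/(-4520) = -1/4520 ≈ -0.00022124)
76/Q + C(-39)/(-4840) = 76/(-1/4520) + (-1/16 + (-39)²)/(-4840) = 76*(-4520) + (-1/16 + 1521)*(-1/4840) = -343520 + (24335/16)*(-1/4840) = -343520 - 4867/15488 = -5320442627/15488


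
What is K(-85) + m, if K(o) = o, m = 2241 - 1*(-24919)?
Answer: 27075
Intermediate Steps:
m = 27160 (m = 2241 + 24919 = 27160)
K(-85) + m = -85 + 27160 = 27075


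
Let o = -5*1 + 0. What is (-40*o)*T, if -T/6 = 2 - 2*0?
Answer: -2400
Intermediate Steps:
T = -12 (T = -6*(2 - 2*0) = -6*(2 + 0) = -6*2 = -12)
o = -5 (o = -5 + 0 = -5)
(-40*o)*T = -40*(-5)*(-12) = 200*(-12) = -2400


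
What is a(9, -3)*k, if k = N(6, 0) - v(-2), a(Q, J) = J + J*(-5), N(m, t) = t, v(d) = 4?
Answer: -48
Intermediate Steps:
a(Q, J) = -4*J (a(Q, J) = J - 5*J = -4*J)
k = -4 (k = 0 - 1*4 = 0 - 4 = -4)
a(9, -3)*k = -4*(-3)*(-4) = 12*(-4) = -48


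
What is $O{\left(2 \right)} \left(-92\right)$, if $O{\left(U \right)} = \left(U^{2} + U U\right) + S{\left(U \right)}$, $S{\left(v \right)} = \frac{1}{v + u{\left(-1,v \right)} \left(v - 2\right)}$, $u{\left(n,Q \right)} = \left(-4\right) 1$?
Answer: $-782$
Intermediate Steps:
$u{\left(n,Q \right)} = -4$
$S{\left(v \right)} = \frac{1}{8 - 3 v}$ ($S{\left(v \right)} = \frac{1}{v - 4 \left(v - 2\right)} = \frac{1}{v - 4 \left(-2 + v\right)} = \frac{1}{v - \left(-8 + 4 v\right)} = \frac{1}{8 - 3 v}$)
$O{\left(U \right)} = \frac{1}{8 - 3 U} + 2 U^{2}$ ($O{\left(U \right)} = \left(U^{2} + U U\right) + \frac{1}{8 - 3 U} = \left(U^{2} + U^{2}\right) + \frac{1}{8 - 3 U} = 2 U^{2} + \frac{1}{8 - 3 U} = \frac{1}{8 - 3 U} + 2 U^{2}$)
$O{\left(2 \right)} \left(-92\right) = \frac{1 + 2^{2} \left(16 - 12\right)}{8 - 6} \left(-92\right) = \frac{1 + 4 \left(16 - 12\right)}{8 - 6} \left(-92\right) = \frac{1 + 4 \cdot 4}{2} \left(-92\right) = \frac{1 + 16}{2} \left(-92\right) = \frac{1}{2} \cdot 17 \left(-92\right) = \frac{17}{2} \left(-92\right) = -782$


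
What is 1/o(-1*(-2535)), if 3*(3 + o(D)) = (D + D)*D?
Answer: 1/4284147 ≈ 2.3342e-7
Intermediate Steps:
o(D) = -3 + 2*D**2/3 (o(D) = -3 + ((D + D)*D)/3 = -3 + ((2*D)*D)/3 = -3 + (2*D**2)/3 = -3 + 2*D**2/3)
1/o(-1*(-2535)) = 1/(-3 + 2*(-1*(-2535))**2/3) = 1/(-3 + (2/3)*2535**2) = 1/(-3 + (2/3)*6426225) = 1/(-3 + 4284150) = 1/4284147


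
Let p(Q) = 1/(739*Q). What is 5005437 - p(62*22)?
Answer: 5045460474251/1007996 ≈ 5.0054e+6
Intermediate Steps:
p(Q) = 1/(739*Q)
5005437 - p(62*22) = 5005437 - 1/(739*(62*22)) = 5005437 - 1/(739*1364) = 5005437 - 1*1/1007996 = 5005437 - 1/1007996 = 5045460474251/1007996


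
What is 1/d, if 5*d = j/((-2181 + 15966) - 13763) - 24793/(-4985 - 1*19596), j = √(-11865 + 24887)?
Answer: -737418446930/3785356958213 + 33232405855*√13022/3785356958213 ≈ 0.80702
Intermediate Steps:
j = √13022 ≈ 114.11
d = 24793/122905 + √13022/110 (d = (√13022/((-2181 + 15966) - 13763) - 24793/(-4985 - 1*19596))/5 = (√13022/(13785 - 13763) - 24793/(-4985 - 19596))/5 = (√13022/22 - 24793/(-24581))/5 = (√13022*(1/22) - 24793*(-1/24581))/5 = (√13022/22 + 24793/24581)/5 = (24793/24581 + √13022/22)/5 = 24793/122905 + √13022/110 ≈ 1.2391)
1/d = 1/(24793/122905 + √13022/110)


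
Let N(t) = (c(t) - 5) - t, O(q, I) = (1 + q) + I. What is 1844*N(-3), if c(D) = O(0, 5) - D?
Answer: 12908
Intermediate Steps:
O(q, I) = 1 + I + q
c(D) = 6 - D (c(D) = (1 + 5 + 0) - D = 6 - D)
N(t) = 1 - 2*t (N(t) = ((6 - t) - 5) - t = (1 - t) - t = 1 - 2*t)
1844*N(-3) = 1844*(1 - 2*(-3)) = 1844*(1 + 6) = 1844*7 = 12908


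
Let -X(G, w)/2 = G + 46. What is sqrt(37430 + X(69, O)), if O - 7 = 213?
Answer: 20*sqrt(93) ≈ 192.87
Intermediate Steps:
O = 220 (O = 7 + 213 = 220)
X(G, w) = -92 - 2*G (X(G, w) = -2*(G + 46) = -2*(46 + G) = -92 - 2*G)
sqrt(37430 + X(69, O)) = sqrt(37430 + (-92 - 2*69)) = sqrt(37430 + (-92 - 138)) = sqrt(37430 - 230) = sqrt(37200) = 20*sqrt(93)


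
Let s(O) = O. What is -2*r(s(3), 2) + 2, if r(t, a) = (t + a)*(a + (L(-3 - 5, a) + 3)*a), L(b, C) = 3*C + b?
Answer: -38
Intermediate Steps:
L(b, C) = b + 3*C
r(t, a) = (a + t)*(a + a*(-5 + 3*a)) (r(t, a) = (t + a)*(a + (((-3 - 5) + 3*a) + 3)*a) = (a + t)*(a + ((-8 + 3*a) + 3)*a) = (a + t)*(a + (-5 + 3*a)*a) = (a + t)*(a + a*(-5 + 3*a)))
-2*r(s(3), 2) + 2 = -4*(-4*2 - 4*3 + 3*2**2 + 3*2*3) + 2 = -4*(-8 - 12 + 3*4 + 18) + 2 = -4*(-8 - 12 + 12 + 18) + 2 = -4*10 + 2 = -2*20 + 2 = -40 + 2 = -38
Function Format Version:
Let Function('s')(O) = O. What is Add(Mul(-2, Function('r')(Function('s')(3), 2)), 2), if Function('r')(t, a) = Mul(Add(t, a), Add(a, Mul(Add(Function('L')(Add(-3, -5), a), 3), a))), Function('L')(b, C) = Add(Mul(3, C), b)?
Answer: -38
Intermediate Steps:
Function('L')(b, C) = Add(b, Mul(3, C))
Function('r')(t, a) = Mul(Add(a, t), Add(a, Mul(a, Add(-5, Mul(3, a))))) (Function('r')(t, a) = Mul(Add(t, a), Add(a, Mul(Add(Add(Add(-3, -5), Mul(3, a)), 3), a))) = Mul(Add(a, t), Add(a, Mul(Add(Add(-8, Mul(3, a)), 3), a))) = Mul(Add(a, t), Add(a, Mul(Add(-5, Mul(3, a)), a))) = Mul(Add(a, t), Add(a, Mul(a, Add(-5, Mul(3, a))))))
Add(Mul(-2, Function('r')(Function('s')(3), 2)), 2) = Add(Mul(-2, Mul(2, Add(Mul(-4, 2), Mul(-4, 3), Mul(3, Pow(2, 2)), Mul(3, 2, 3)))), 2) = Add(Mul(-2, Mul(2, Add(-8, -12, Mul(3, 4), 18))), 2) = Add(Mul(-2, Mul(2, Add(-8, -12, 12, 18))), 2) = Add(Mul(-2, Mul(2, 10)), 2) = Add(Mul(-2, 20), 2) = Add(-40, 2) = -38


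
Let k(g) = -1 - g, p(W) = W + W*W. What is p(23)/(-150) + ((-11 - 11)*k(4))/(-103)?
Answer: -12226/2575 ≈ -4.7480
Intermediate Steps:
p(W) = W + W²
p(23)/(-150) + ((-11 - 11)*k(4))/(-103) = (23*(1 + 23))/(-150) + ((-11 - 11)*(-1 - 1*4))/(-103) = (23*24)*(-1/150) - 22*(-1 - 4)*(-1/103) = 552*(-1/150) - 22*(-5)*(-1/103) = -92/25 + 110*(-1/103) = -92/25 - 110/103 = -12226/2575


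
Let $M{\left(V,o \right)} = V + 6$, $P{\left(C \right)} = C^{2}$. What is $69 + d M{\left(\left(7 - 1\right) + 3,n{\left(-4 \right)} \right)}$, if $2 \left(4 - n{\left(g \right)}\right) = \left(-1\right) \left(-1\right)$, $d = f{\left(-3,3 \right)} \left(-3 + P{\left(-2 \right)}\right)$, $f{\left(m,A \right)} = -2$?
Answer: $39$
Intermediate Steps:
$d = -2$ ($d = - 2 \left(-3 + \left(-2\right)^{2}\right) = - 2 \left(-3 + 4\right) = \left(-2\right) 1 = -2$)
$n{\left(g \right)} = \frac{7}{2}$ ($n{\left(g \right)} = 4 - \frac{\left(-1\right) \left(-1\right)}{2} = 4 - \frac{1}{2} = \frac{7}{2}$)
$M{\left(V,o \right)} = 6 + V$
$69 + d M{\left(\left(7 - 1\right) + 3,n{\left(-4 \right)} \right)} = 69 - 2 \left(6 + \left(\left(7 - 1\right) + 3\right)\right) = 69 - 2 \left(6 + \left(6 + 3\right)\right) = 69 - 2 \left(6 + 9\right) = 69 - 30 = 39$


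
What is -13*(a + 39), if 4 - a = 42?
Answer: -13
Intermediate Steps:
a = -38 (a = 4 - 1*42 = 4 - 42 = -38)
-13*(a + 39) = -13*(-38 + 39) = -13*1 = -13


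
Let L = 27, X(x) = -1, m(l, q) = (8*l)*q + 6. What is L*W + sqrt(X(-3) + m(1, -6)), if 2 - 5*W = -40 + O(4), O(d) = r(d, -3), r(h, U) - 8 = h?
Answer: 162 + I*sqrt(43) ≈ 162.0 + 6.5574*I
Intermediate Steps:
r(h, U) = 8 + h
O(d) = 8 + d
m(l, q) = 6 + 8*l*q (m(l, q) = 8*l*q + 6 = 6 + 8*l*q)
W = 6 (W = 2/5 - (-40 + (8 + 4))/5 = 2/5 - (-40 + 12)/5 = 2/5 - 1/5*(-28) = 2/5 + 28/5 = 6)
L*W + sqrt(X(-3) + m(1, -6)) = 27*6 + sqrt(-1 + (6 + 8*1*(-6))) = 162 + sqrt(-1 + (6 - 48)) = 162 + sqrt(-1 - 42) = 162 + sqrt(-43) = 162 + I*sqrt(43)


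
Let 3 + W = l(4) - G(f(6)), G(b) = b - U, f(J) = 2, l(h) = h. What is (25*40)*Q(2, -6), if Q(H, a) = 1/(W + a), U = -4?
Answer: -1000/11 ≈ -90.909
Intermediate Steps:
G(b) = 4 + b (G(b) = b - 1*(-4) = b + 4 = 4 + b)
W = -5 (W = -3 + (4 - (4 + 2)) = -3 + (4 - 1*6) = -3 + (4 - 6) = -3 - 2 = -5)
Q(H, a) = 1/(-5 + a)
(25*40)*Q(2, -6) = (25*40)/(-5 - 6) = 1000/(-11) = 1000*(-1/11) = -1000/11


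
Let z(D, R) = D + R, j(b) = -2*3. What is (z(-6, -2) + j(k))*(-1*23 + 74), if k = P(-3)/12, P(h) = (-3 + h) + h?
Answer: -714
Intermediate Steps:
P(h) = -3 + 2*h
k = -¾ (k = (-3 + 2*(-3))/12 = (-3 - 6)*(1/12) = -9*1/12 = -¾ ≈ -0.75000)
j(b) = -6
(z(-6, -2) + j(k))*(-1*23 + 74) = ((-6 - 2) - 6)*(-1*23 + 74) = (-8 - 6)*(-23 + 74) = -14*51 = -714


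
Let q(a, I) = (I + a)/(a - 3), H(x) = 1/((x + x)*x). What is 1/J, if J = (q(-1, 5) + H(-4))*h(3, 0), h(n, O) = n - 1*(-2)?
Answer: -32/155 ≈ -0.20645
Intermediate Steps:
H(x) = 1/(2*x**2) (H(x) = 1/(((2*x))*x) = (1/(2*x))/x = 1/(2*x**2))
h(n, O) = 2 + n (h(n, O) = n + 2 = 2 + n)
q(a, I) = (I + a)/(-3 + a)
J = -155/32 (J = ((5 - 1)/(-3 - 1) + (1/2)/(-4)**2)*(2 + 3) = (4/(-4) + (1/2)*(1/16))*5 = (-1/4*4 + 1/32)*5 = (-1 + 1/32)*5 = -31/32*5 = -155/32 ≈ -4.8438)
1/J = 1/(-155/32) = -32/155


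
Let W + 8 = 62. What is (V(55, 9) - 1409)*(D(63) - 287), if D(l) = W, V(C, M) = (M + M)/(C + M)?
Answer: 10503407/32 ≈ 3.2823e+5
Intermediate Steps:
W = 54 (W = -8 + 62 = 54)
V(C, M) = 2*M/(C + M) (V(C, M) = (2*M)/(C + M) = 2*M/(C + M))
D(l) = 54
(V(55, 9) - 1409)*(D(63) - 287) = (2*9/(55 + 9) - 1409)*(54 - 287) = (2*9/64 - 1409)*(-233) = (2*9*(1/64) - 1409)*(-233) = (9/32 - 1409)*(-233) = -45079/32*(-233) = 10503407/32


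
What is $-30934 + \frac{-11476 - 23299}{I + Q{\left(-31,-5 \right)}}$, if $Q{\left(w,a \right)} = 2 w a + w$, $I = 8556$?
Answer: $- \frac{54667333}{1767} \approx -30938.0$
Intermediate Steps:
$Q{\left(w,a \right)} = w + 2 a w$ ($Q{\left(w,a \right)} = 2 a w + w = w + 2 a w$)
$-30934 + \frac{-11476 - 23299}{I + Q{\left(-31,-5 \right)}} = -30934 + \frac{-11476 - 23299}{8556 - 31 \left(1 + 2 \left(-5\right)\right)} = -30934 - \frac{34775}{8556 - 31 \left(1 - 10\right)} = -30934 - \frac{34775}{8556 - -279} = -30934 - \frac{34775}{8556 + 279} = -30934 - \frac{34775}{8835} = -30934 - \frac{6955}{1767} = - \frac{54667333}{1767}$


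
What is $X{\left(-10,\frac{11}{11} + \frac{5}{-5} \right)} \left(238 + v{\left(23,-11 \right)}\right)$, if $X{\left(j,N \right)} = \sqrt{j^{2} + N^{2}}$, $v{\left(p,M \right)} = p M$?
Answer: $-150$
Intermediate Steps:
$v{\left(p,M \right)} = M p$
$X{\left(j,N \right)} = \sqrt{N^{2} + j^{2}}$
$X{\left(-10,\frac{11}{11} + \frac{5}{-5} \right)} \left(238 + v{\left(23,-11 \right)}\right) = \sqrt{\left(\frac{11}{11} + \frac{5}{-5}\right)^{2} + \left(-10\right)^{2}} \left(238 - 253\right) = \sqrt{\left(11 \cdot \frac{1}{11} + 5 \left(- \frac{1}{5}\right)\right)^{2} + 100} \left(238 - 253\right) = \sqrt{\left(1 - 1\right)^{2} + 100} \left(-15\right) = \sqrt{0^{2} + 100} \left(-15\right) = \sqrt{0 + 100} \left(-15\right) = \sqrt{100} \left(-15\right) = 10 \left(-15\right) = -150$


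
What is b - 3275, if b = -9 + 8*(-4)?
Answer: -3316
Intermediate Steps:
b = -41 (b = -9 - 32 = -41)
b - 3275 = -41 - 3275 = -3316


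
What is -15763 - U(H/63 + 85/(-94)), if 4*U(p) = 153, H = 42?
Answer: -63205/4 ≈ -15801.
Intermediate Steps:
U(p) = 153/4 (U(p) = (¼)*153 = 153/4)
-15763 - U(H/63 + 85/(-94)) = -15763 - 1*153/4 = -15763 - 153/4 = -63205/4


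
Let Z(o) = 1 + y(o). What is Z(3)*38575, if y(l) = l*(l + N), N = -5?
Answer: -192875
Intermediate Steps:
y(l) = l*(-5 + l) (y(l) = l*(l - 5) = l*(-5 + l))
Z(o) = 1 + o*(-5 + o)
Z(3)*38575 = (1 + 3*(-5 + 3))*38575 = (1 + 3*(-2))*38575 = (1 - 6)*38575 = -5*38575 = -192875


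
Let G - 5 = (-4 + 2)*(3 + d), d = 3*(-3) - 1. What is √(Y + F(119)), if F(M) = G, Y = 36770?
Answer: √36789 ≈ 191.80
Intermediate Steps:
d = -10 (d = -9 - 1 = -10)
G = 19 (G = 5 + (-4 + 2)*(3 - 10) = 5 - 2*(-7) = 5 + 14 = 19)
F(M) = 19
√(Y + F(119)) = √(36770 + 19) = √36789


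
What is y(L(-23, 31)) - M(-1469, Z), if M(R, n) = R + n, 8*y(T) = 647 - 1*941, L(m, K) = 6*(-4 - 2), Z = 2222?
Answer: -3159/4 ≈ -789.75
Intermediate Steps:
L(m, K) = -36 (L(m, K) = 6*(-6) = -36)
y(T) = -147/4 (y(T) = (647 - 1*941)/8 = (647 - 941)/8 = (1/8)*(-294) = -147/4)
y(L(-23, 31)) - M(-1469, Z) = -147/4 - (-1469 + 2222) = -147/4 - 1*753 = -147/4 - 753 = -3159/4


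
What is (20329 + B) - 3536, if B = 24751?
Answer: 41544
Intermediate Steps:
(20329 + B) - 3536 = (20329 + 24751) - 3536 = 45080 - 3536 = 41544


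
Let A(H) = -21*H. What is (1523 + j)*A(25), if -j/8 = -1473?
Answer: -6986175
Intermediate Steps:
j = 11784 (j = -8*(-1473) = 11784)
(1523 + j)*A(25) = (1523 + 11784)*(-21*25) = 13307*(-525) = -6986175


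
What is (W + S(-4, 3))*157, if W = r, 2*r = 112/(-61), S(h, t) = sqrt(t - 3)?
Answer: -8792/61 ≈ -144.13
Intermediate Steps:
S(h, t) = sqrt(-3 + t)
r = -56/61 (r = (112/(-61))/2 = (112*(-1/61))/2 = (1/2)*(-112/61) = -56/61 ≈ -0.91803)
W = -56/61 ≈ -0.91803
(W + S(-4, 3))*157 = (-56/61 + sqrt(-3 + 3))*157 = (-56/61 + sqrt(0))*157 = (-56/61 + 0)*157 = -56/61*157 = -8792/61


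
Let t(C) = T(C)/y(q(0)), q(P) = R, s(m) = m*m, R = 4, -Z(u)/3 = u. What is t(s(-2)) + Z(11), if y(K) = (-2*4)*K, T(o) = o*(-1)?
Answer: -263/8 ≈ -32.875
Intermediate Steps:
Z(u) = -3*u
T(o) = -o
s(m) = m²
q(P) = 4
y(K) = -8*K
t(C) = C/32 (t(C) = (-C)/((-8*4)) = -C/(-32) = -C*(-1/32) = C/32)
t(s(-2)) + Z(11) = (1/32)*(-2)² - 3*11 = (1/32)*4 - 33 = ⅛ - 33 = -263/8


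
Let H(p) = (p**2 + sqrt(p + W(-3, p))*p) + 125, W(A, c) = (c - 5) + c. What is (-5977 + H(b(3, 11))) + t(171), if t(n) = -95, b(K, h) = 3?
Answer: -5932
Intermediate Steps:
W(A, c) = -5 + 2*c (W(A, c) = (-5 + c) + c = -5 + 2*c)
H(p) = 125 + p**2 + p*sqrt(-5 + 3*p) (H(p) = (p**2 + sqrt(p + (-5 + 2*p))*p) + 125 = (p**2 + sqrt(-5 + 3*p)*p) + 125 = (p**2 + p*sqrt(-5 + 3*p)) + 125 = 125 + p**2 + p*sqrt(-5 + 3*p))
(-5977 + H(b(3, 11))) + t(171) = (-5977 + (125 + 3**2 + 3*sqrt(-5 + 3*3))) - 95 = (-5977 + (125 + 9 + 3*sqrt(-5 + 9))) - 95 = (-5977 + (125 + 9 + 3*sqrt(4))) - 95 = (-5977 + (125 + 9 + 3*2)) - 95 = (-5977 + (125 + 9 + 6)) - 95 = (-5977 + 140) - 95 = -5837 - 95 = -5932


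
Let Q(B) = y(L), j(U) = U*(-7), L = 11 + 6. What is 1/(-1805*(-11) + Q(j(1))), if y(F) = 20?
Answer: 1/19875 ≈ 5.0314e-5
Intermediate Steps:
L = 17
j(U) = -7*U
Q(B) = 20
1/(-1805*(-11) + Q(j(1))) = 1/(-1805*(-11) + 20) = 1/(19855 + 20) = 1/19875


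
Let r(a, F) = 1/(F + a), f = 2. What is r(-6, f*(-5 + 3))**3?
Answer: -1/1000 ≈ -0.0010000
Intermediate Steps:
r(-6, f*(-5 + 3))**3 = (1/(2*(-5 + 3) - 6))**3 = (1/(2*(-2) - 6))**3 = (1/(-4 - 6))**3 = (1/(-10))**3 = (-1/10)**3 = -1/1000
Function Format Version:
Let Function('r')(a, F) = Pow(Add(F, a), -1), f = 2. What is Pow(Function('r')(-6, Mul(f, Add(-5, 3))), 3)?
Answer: Rational(-1, 1000) ≈ -0.0010000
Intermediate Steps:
Pow(Function('r')(-6, Mul(f, Add(-5, 3))), 3) = Pow(Pow(Add(Mul(2, Add(-5, 3)), -6), -1), 3) = Pow(Pow(Add(Mul(2, -2), -6), -1), 3) = Pow(Pow(Add(-4, -6), -1), 3) = Pow(Pow(-10, -1), 3) = Pow(Rational(-1, 10), 3) = Rational(-1, 1000)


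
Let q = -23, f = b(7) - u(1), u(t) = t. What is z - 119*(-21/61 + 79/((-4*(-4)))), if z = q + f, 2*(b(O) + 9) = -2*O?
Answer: -572517/976 ≈ -586.60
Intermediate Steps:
b(O) = -9 - O (b(O) = -9 + (-2*O)/2 = -9 - O)
f = -17 (f = (-9 - 1*7) - 1*1 = (-9 - 7) - 1 = -16 - 1 = -17)
z = -40 (z = -23 - 17 = -40)
z - 119*(-21/61 + 79/((-4*(-4)))) = -40 - 119*(-21/61 + 79/((-4*(-4)))) = -40 - 119*(-21*1/61 + 79/16) = -40 - 119*(-21/61 + 79*(1/16)) = -40 - 119*(-21/61 + 79/16) = -40 - 119*4483/976 = -40 - 533477/976 = -572517/976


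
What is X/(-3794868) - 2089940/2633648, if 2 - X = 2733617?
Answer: -1270254775/17351296039 ≈ -0.073208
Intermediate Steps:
X = -2733615 (X = 2 - 1*2733617 = 2 - 2733617 = -2733615)
X/(-3794868) - 2089940/2633648 = -2733615/(-3794868) - 2089940/2633648 = -2733615*(-1/3794868) - 2089940*1/2633648 = 303735/421652 - 522485/658412 = -1270254775/17351296039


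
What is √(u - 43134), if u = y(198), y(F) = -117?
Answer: I*√43251 ≈ 207.97*I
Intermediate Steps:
u = -117
√(u - 43134) = √(-117 - 43134) = √(-43251) = I*√43251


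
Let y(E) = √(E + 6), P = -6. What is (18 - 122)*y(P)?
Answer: 0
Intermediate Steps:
y(E) = √(6 + E)
(18 - 122)*y(P) = (18 - 122)*√(6 - 6) = -104*√0 = -104*0 = 0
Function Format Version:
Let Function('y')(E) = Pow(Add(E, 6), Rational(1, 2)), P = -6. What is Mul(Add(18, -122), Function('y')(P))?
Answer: 0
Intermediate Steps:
Function('y')(E) = Pow(Add(6, E), Rational(1, 2))
Mul(Add(18, -122), Function('y')(P)) = Mul(Add(18, -122), Pow(Add(6, -6), Rational(1, 2))) = Mul(-104, Pow(0, Rational(1, 2))) = Mul(-104, 0) = 0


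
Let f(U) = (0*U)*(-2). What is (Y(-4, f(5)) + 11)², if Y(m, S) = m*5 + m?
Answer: 169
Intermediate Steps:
f(U) = 0 (f(U) = 0*(-2) = 0)
Y(m, S) = 6*m (Y(m, S) = 5*m + m = 6*m)
(Y(-4, f(5)) + 11)² = (6*(-4) + 11)² = (-24 + 11)² = (-13)² = 169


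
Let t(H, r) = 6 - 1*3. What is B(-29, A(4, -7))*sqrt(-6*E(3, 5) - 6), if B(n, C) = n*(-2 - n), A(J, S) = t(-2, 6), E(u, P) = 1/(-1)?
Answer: 0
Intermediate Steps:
E(u, P) = -1
t(H, r) = 3 (t(H, r) = 6 - 3 = 3)
A(J, S) = 3
B(-29, A(4, -7))*sqrt(-6*E(3, 5) - 6) = (-1*(-29)*(2 - 29))*sqrt(-6*(-1) - 6) = (-1*(-29)*(-27))*sqrt(6 - 6) = -783*sqrt(0) = -783*0 = 0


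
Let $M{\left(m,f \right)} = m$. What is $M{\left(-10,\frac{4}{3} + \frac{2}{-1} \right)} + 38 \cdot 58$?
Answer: $2194$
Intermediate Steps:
$M{\left(-10,\frac{4}{3} + \frac{2}{-1} \right)} + 38 \cdot 58 = -10 + 38 \cdot 58 = -10 + 2204 = 2194$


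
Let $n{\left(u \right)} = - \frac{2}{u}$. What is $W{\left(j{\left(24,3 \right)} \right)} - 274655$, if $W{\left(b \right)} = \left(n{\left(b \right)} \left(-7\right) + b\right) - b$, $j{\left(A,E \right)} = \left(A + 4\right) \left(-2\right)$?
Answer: $- \frac{1098621}{4} \approx -2.7466 \cdot 10^{5}$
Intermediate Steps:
$j{\left(A,E \right)} = -8 - 2 A$ ($j{\left(A,E \right)} = \left(4 + A\right) \left(-2\right) = -8 - 2 A$)
$W{\left(b \right)} = \frac{14}{b}$ ($W{\left(b \right)} = \left(- \frac{2}{b} \left(-7\right) + b\right) - b = \left(\frac{14}{b} + b\right) - b = \left(b + \frac{14}{b}\right) - b = \frac{14}{b}$)
$W{\left(j{\left(24,3 \right)} \right)} - 274655 = \frac{14}{-8 - 48} - 274655 = \frac{14}{-56} - 274655 = 14 \left(- \frac{1}{56}\right) - 274655 = - \frac{1}{4} - 274655 = - \frac{1098621}{4}$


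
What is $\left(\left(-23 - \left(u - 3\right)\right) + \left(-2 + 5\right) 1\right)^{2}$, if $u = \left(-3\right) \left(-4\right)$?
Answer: $841$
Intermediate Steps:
$u = 12$
$\left(\left(-23 - \left(u - 3\right)\right) + \left(-2 + 5\right) 1\right)^{2} = \left(\left(-23 - \left(12 - 3\right)\right) + \left(-2 + 5\right) 1\right)^{2} = \left(\left(-23 - \left(12 - 3\right)\right) + 3 \cdot 1\right)^{2} = \left(\left(-23 - 9\right) + 3\right)^{2} = \left(-32 + 3\right)^{2} = \left(-29\right)^{2} = 841$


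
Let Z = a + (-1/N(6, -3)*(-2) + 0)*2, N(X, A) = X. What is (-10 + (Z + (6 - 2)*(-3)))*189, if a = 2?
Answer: -3654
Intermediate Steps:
Z = 8/3 (Z = 2 + (-1/6*(-2) + 0)*2 = 2 + (-1*⅙*(-2) + 0)*2 = 2 + (-⅙*(-2) + 0)*2 = 2 + (⅓ + 0)*2 = 2 + (⅓)*2 = 2 + ⅔ = 8/3 ≈ 2.6667)
(-10 + (Z + (6 - 2)*(-3)))*189 = (-10 + (8/3 + (6 - 2)*(-3)))*189 = (-10 + (8/3 + 4*(-3)))*189 = (-10 + (8/3 - 12))*189 = (-10 - 28/3)*189 = -58/3*189 = -3654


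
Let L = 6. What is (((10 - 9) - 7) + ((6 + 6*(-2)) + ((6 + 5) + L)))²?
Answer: 25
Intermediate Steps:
(((10 - 9) - 7) + ((6 + 6*(-2)) + ((6 + 5) + L)))² = (((10 - 9) - 7) + ((6 + 6*(-2)) + ((6 + 5) + 6)))² = ((1 - 7) + ((6 - 12) + (11 + 6)))² = (-6 + (-6 + 17))² = (-6 + 11)² = 5² = 25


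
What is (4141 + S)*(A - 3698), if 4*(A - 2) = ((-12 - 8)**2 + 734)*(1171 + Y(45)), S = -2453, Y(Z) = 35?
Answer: 570890040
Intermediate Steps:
A = 341903 (A = 2 + (((-12 - 8)**2 + 734)*(1171 + 35))/4 = 2 + (((-20)**2 + 734)*1206)/4 = 2 + ((400 + 734)*1206)/4 = 2 + (1134*1206)/4 = 2 + (1/4)*1367604 = 2 + 341901 = 341903)
(4141 + S)*(A - 3698) = (4141 - 2453)*(341903 - 3698) = 1688*338205 = 570890040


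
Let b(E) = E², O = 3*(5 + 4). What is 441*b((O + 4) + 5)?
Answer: 571536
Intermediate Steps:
O = 27 (O = 3*9 = 27)
441*b((O + 4) + 5) = 441*((27 + 4) + 5)² = 441*(31 + 5)² = 441*36² = 441*1296 = 571536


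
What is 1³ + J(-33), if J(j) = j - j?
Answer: 1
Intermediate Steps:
J(j) = 0
1³ + J(-33) = 1³ + 0 = 1 + 0 = 1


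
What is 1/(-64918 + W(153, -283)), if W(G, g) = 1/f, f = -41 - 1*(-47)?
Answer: -6/389507 ≈ -1.5404e-5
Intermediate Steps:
f = 6 (f = -41 + 47 = 6)
W(G, g) = 1/6
1/(-64918 + W(153, -283)) = 1/(-64918 + 1/6) = 1/(-389507/6) = -6/389507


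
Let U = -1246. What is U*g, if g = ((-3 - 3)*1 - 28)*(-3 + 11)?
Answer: 338912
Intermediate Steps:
g = -272 (g = (-6*1 - 28)*8 = (-6 - 28)*8 = -34*8 = -272)
U*g = -1246*(-272) = 338912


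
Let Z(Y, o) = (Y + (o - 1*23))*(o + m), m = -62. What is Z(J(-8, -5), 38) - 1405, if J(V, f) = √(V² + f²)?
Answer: -1765 - 24*√89 ≈ -1991.4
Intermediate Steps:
Z(Y, o) = (-62 + o)*(-23 + Y + o) (Z(Y, o) = (Y + (o - 1*23))*(o - 62) = (Y + (o - 23))*(-62 + o) = (Y + (-23 + o))*(-62 + o) = (-23 + Y + o)*(-62 + o) = (-62 + o)*(-23 + Y + o))
Z(J(-8, -5), 38) - 1405 = (1426 + 38² - 85*38 - 62*√((-8)² + (-5)²) + √((-8)² + (-5)²)*38) - 1405 = (1426 + 1444 - 3230 - 62*√(64 + 25) + √(64 + 25)*38) - 1405 = (1426 + 1444 - 3230 - 62*√89 + √89*38) - 1405 = (1426 + 1444 - 3230 - 62*√89 + 38*√89) - 1405 = (-360 - 24*√89) - 1405 = -1765 - 24*√89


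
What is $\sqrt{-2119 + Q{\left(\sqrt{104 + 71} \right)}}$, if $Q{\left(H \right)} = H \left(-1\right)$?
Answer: $\sqrt{-2119 - 5 \sqrt{7}} \approx 46.176 i$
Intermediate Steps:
$Q{\left(H \right)} = - H$
$\sqrt{-2119 + Q{\left(\sqrt{104 + 71} \right)}} = \sqrt{-2119 - \sqrt{104 + 71}} = \sqrt{-2119 - \sqrt{175}} = \sqrt{-2119 - 5 \sqrt{7}}$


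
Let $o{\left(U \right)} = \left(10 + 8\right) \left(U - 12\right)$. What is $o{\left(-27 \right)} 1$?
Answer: $-702$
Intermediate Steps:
$o{\left(U \right)} = -216 + 18 U$ ($o{\left(U \right)} = 18 \left(-12 + U\right) = -216 + 18 U$)
$o{\left(-27 \right)} 1 = \left(-216 + 18 \left(-27\right)\right) 1 = \left(-216 - 486\right) 1 = \left(-702\right) 1 = -702$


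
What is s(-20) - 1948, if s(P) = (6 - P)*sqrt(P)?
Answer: -1948 + 52*I*sqrt(5) ≈ -1948.0 + 116.28*I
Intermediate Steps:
s(P) = sqrt(P)*(6 - P)
s(-20) - 1948 = sqrt(-20)*(6 - 1*(-20)) - 1948 = (2*I*sqrt(5))*(6 + 20) - 1948 = (2*I*sqrt(5))*26 - 1948 = 52*I*sqrt(5) - 1948 = -1948 + 52*I*sqrt(5)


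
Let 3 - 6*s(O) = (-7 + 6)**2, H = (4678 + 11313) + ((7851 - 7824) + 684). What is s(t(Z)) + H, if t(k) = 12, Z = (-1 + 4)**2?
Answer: 50107/3 ≈ 16702.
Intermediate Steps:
Z = 9 (Z = 3**2 = 9)
H = 16702 (H = 15991 + (27 + 684) = 15991 + 711 = 16702)
s(O) = 1/3 (s(O) = 1/2 - (-7 + 6)**2/6 = 1/2 - 1/6*(-1)**2 = 1/2 - 1/6*1 = 1/2 - 1/6 = 1/3)
s(t(Z)) + H = 1/3 + 16702 = 50107/3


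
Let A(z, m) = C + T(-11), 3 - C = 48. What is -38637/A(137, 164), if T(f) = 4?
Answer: 38637/41 ≈ 942.37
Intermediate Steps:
C = -45 (C = 3 - 1*48 = 3 - 48 = -45)
A(z, m) = -41 (A(z, m) = -45 + 4 = -41)
-38637/A(137, 164) = -38637/(-41) = -38637*(-1/41) = 38637/41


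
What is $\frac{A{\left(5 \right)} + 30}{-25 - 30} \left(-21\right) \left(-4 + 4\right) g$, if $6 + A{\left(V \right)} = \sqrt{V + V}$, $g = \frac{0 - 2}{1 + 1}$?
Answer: $0$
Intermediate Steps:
$g = -1$ ($g = - \frac{2}{2} = \left(-2\right) \frac{1}{2} = -1$)
$A{\left(V \right)} = -6 + \sqrt{2} \sqrt{V}$ ($A{\left(V \right)} = -6 + \sqrt{V + V} = -6 + \sqrt{2 V} = -6 + \sqrt{2} \sqrt{V}$)
$\frac{A{\left(5 \right)} + 30}{-25 - 30} \left(-21\right) \left(-4 + 4\right) g = \frac{\left(-6 + \sqrt{2} \sqrt{5}\right) + 30}{-25 - 30} \left(-21\right) \left(-4 + 4\right) \left(-1\right) = \frac{\left(-6 + \sqrt{10}\right) + 30}{-55} \left(-21\right) 0 \left(-1\right) = \left(24 + \sqrt{10}\right) \left(- \frac{1}{55}\right) \left(-21\right) 0 = \left(- \frac{24}{55} - \frac{\sqrt{10}}{55}\right) \left(-21\right) 0 = \left(\frac{504}{55} + \frac{21 \sqrt{10}}{55}\right) 0 = 0$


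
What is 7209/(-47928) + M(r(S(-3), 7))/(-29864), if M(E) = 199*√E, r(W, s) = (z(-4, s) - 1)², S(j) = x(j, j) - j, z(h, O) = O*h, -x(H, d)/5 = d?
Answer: -10247543/29819204 ≈ -0.34366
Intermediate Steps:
x(H, d) = -5*d
S(j) = -6*j (S(j) = -5*j - j = -6*j)
r(W, s) = (-1 - 4*s)² (r(W, s) = (s*(-4) - 1)² = (-4*s - 1)² = (-1 - 4*s)²)
7209/(-47928) + M(r(S(-3), 7))/(-29864) = 7209/(-47928) + (199*√((1 + 4*7)²))/(-29864) = 7209*(-1/47928) + (199*√((1 + 28)²))*(-1/29864) = -2403/15976 + (199*√(29²))*(-1/29864) = -2403/15976 + (199*√841)*(-1/29864) = -2403/15976 + (199*29)*(-1/29864) = -2403/15976 + 5771*(-1/29864) = -2403/15976 - 5771/29864 = -10247543/29819204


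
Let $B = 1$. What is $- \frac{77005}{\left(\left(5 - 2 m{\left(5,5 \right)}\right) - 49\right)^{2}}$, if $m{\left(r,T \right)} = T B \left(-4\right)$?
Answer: $- \frac{77005}{16} \approx -4812.8$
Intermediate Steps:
$m{\left(r,T \right)} = - 4 T$ ($m{\left(r,T \right)} = T 1 \left(-4\right) = T \left(-4\right) = - 4 T$)
$- \frac{77005}{\left(\left(5 - 2 m{\left(5,5 \right)}\right) - 49\right)^{2}} = - \frac{77005}{\left(\left(5 - 2 \left(\left(-4\right) 5\right)\right) - 49\right)^{2}} = - \frac{77005}{\left(\left(5 - -40\right) - 49\right)^{2}} = - \frac{77005}{\left(\left(5 + 40\right) - 49\right)^{2}} = - \frac{77005}{\left(45 - 49\right)^{2}} = - \frac{77005}{\left(-4\right)^{2}} = - \frac{77005}{16}$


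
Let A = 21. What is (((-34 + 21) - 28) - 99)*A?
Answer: -2940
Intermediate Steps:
(((-34 + 21) - 28) - 99)*A = (((-34 + 21) - 28) - 99)*21 = ((-13 - 28) - 99)*21 = (-41 - 99)*21 = -140*21 = -2940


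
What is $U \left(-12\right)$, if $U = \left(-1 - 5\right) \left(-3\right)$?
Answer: $-216$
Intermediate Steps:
$U = 18$ ($U = \left(-6\right) \left(-3\right) = 18$)
$U \left(-12\right) = 18 \left(-12\right) = -216$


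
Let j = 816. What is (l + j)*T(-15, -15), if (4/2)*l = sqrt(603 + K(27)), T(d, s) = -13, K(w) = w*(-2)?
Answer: -10608 - 39*sqrt(61)/2 ≈ -10760.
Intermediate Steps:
K(w) = -2*w
l = 3*sqrt(61)/2 (l = sqrt(603 - 2*27)/2 = sqrt(603 - 54)/2 = sqrt(549)/2 = (3*sqrt(61))/2 = 3*sqrt(61)/2 ≈ 11.715)
(l + j)*T(-15, -15) = (3*sqrt(61)/2 + 816)*(-13) = (816 + 3*sqrt(61)/2)*(-13) = -10608 - 39*sqrt(61)/2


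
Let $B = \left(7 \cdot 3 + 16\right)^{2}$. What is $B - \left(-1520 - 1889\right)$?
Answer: $4778$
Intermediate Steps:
$B = 1369$ ($B = \left(21 + 16\right)^{2} = 37^{2} = 1369$)
$B - \left(-1520 - 1889\right) = 1369 - \left(-1520 - 1889\right) = 1369 - -3409 = 1369 + 3409 = 4778$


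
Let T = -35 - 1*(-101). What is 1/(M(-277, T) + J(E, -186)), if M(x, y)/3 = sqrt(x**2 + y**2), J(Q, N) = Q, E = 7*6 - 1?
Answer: -41/728084 + 3*sqrt(81085)/728084 ≈ 0.0011170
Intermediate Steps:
E = 41 (E = 42 - 1 = 41)
T = 66 (T = -35 + 101 = 66)
M(x, y) = 3*sqrt(x**2 + y**2)
1/(M(-277, T) + J(E, -186)) = 1/(3*sqrt((-277)**2 + 66**2) + 41) = 1/(3*sqrt(76729 + 4356) + 41) = 1/(3*sqrt(81085) + 41) = 1/(41 + 3*sqrt(81085))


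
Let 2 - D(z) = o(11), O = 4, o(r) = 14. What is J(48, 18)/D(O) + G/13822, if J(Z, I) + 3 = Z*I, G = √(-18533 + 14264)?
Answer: -287/4 + I*√4269/13822 ≈ -71.75 + 0.0047271*I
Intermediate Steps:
G = I*√4269 (G = √(-4269) = I*√4269 ≈ 65.338*I)
J(Z, I) = -3 + I*Z (J(Z, I) = -3 + Z*I = -3 + I*Z)
D(z) = -12 (D(z) = 2 - 1*14 = 2 - 14 = -12)
J(48, 18)/D(O) + G/13822 = (-3 + 18*48)/(-12) + (I*√4269)/13822 = (-3 + 864)*(-1/12) + (I*√4269)*(1/13822) = 861*(-1/12) + I*√4269/13822 = -287/4 + I*√4269/13822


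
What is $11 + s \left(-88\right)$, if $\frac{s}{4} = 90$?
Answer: $-31669$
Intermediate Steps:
$s = 360$ ($s = 4 \cdot 90 = 360$)
$11 + s \left(-88\right) = 11 + 360 \left(-88\right) = 11 - 31680 = -31669$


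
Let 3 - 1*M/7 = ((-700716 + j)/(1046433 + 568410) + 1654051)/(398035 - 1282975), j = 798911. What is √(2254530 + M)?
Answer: √1479631897629854138846470/810112905 ≈ 1501.5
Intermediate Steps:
M = 1739537567612/51037113015 (M = 21 - 7*((-700716 + 798911)/(1046433 + 568410) + 1654051)/(398035 - 1282975) = 21 - 7*(98195/1614843 + 1654051)/(-884940) = 21 - 7*(98195*(1/1614843) + 1654051)*(-1)/884940 = 21 - 7*(98195/1614843 + 1654051)*(-1)/884940 = 21 - 18697229440316*(-1)/(1614843*884940) = 21 - 7*(-667758194297/357259791105) = 21 + 667758194297/51037113015 = 1739537567612/51037113015 ≈ 34.084)
√(2254530 + M) = √(2254530 + 1739537567612/51037113015) = √(115066441943275562/51037113015) = √1479631897629854138846470/810112905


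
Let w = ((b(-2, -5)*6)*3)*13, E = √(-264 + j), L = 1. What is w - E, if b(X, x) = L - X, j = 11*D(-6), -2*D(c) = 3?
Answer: 702 - I*√1122/2 ≈ 702.0 - 16.748*I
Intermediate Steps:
D(c) = -3/2 (D(c) = -½*3 = -3/2)
j = -33/2 (j = 11*(-3/2) = -33/2 ≈ -16.500)
b(X, x) = 1 - X
E = I*√1122/2 (E = √(-264 - 33/2) = √(-561/2) = I*√1122/2 ≈ 16.748*I)
w = 702 (w = (((1 - 1*(-2))*6)*3)*13 = (((1 + 2)*6)*3)*13 = ((3*6)*3)*13 = (18*3)*13 = 54*13 = 702)
w - E = 702 - I*√1122/2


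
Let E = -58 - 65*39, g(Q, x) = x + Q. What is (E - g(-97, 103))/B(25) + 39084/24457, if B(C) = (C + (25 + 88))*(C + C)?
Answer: 8961559/7337100 ≈ 1.2214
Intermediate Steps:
g(Q, x) = Q + x
E = -2593 (E = -58 - 2535 = -2593)
B(C) = 2*C*(113 + C) (B(C) = (C + 113)*(2*C) = (113 + C)*(2*C) = 2*C*(113 + C))
(E - g(-97, 103))/B(25) + 39084/24457 = (-2593 - (-97 + 103))/((2*25*(113 + 25))) + 39084/24457 = (-2593 - 1*6)/((2*25*138)) + 39084*(1/24457) = (-2593 - 6)/6900 + 39084/24457 = -2599*1/6900 + 39084/24457 = -113/300 + 39084/24457 = 8961559/7337100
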